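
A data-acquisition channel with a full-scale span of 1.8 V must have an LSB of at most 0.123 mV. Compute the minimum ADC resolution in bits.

14 bits

Number of steps required ≥ 1.8 V / 0.123 mV = 14634.15.
Need 2^N ≥ 14634.15; 2^13 = 8192, 2^14 = 16384.
Minimum N = 14.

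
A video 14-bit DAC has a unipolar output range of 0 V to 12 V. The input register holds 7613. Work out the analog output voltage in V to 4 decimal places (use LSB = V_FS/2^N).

5.5759 V

LSB = 12 V / 2^14 = 0.732 mV.
V_out = 0 + 7613 × 0.000732422 V = 5.57593 V.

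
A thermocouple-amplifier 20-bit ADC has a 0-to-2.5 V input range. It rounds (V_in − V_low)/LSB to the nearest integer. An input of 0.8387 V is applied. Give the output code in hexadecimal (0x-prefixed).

code 0x55E20 (decimal 351776)

Full-scale span = 2.5 V; LSB = 2.5/2^20 = 2.38 µV.
Input sits at 351776.276 steps above V_low.
Round → code 351776.
In hexadecimal (0x-prefixed): 0x55E20.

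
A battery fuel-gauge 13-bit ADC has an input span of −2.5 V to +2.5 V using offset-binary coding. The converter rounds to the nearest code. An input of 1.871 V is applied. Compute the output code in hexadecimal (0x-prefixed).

With 8192 levels over 5 V, one step is 0.610 mV.
(V_in − V_low)/LSB = (1.871 − (−2.5)) / 0.000610352 = 7161.446.
Round → code 7161.
In hexadecimal (0x-prefixed): 0x1BF9.

code 0x1BF9 (decimal 7161)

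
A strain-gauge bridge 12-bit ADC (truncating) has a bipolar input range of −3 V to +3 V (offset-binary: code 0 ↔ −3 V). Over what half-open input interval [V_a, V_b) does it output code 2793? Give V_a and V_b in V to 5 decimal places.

[1.09131 V, 1.09277 V)

LSB = 6/2^12 = 1.465 mV.
V_a = V_low + 2793·LSB = 1.09131 V; V_b = V_low + 2794·LSB = 1.09277 V.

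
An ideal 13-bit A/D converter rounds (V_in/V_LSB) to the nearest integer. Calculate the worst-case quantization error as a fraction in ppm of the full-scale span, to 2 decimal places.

61.04 ppm

Rounding → worst-case error = ½ LSB = V_FS/2^14, so 1e+06/16384 = 61.0352 ppm of full scale.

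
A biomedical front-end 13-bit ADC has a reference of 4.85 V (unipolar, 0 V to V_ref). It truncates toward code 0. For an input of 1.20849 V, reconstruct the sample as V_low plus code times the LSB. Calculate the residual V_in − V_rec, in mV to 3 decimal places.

0.134 mV

One LSB is 4.85 V / 8192 = 0.592 mV.
(V_in − V_low)/LSB = (1.20849 − 0)/0.000592041 = 2041.2268 → code 2041 (floor).
Code 2041 maps back to 0 + 2041×0.000592041 V = 1.2083557 V.
Error = 1.20849 − 1.2083557 = 0.000134287 V = 0.134 mV.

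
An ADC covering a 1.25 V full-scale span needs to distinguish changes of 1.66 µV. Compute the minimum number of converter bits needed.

20 bits

Number of steps required ≥ 1.25 V / 1.66 µV = 753012.05.
Need 2^N ≥ 753012.05; 2^19 = 524288, 2^20 = 1048576.
Minimum N = 20.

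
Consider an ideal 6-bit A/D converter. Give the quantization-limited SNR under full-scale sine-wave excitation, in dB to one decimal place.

SNR ≈ 6.02·N + 1.76 dB = 6.02·6 + 1.76 = 37.88 dB.

37.9 dB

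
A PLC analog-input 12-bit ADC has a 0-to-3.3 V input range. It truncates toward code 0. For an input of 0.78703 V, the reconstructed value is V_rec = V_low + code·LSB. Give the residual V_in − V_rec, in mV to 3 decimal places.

0.702 mV

LSB = 3.3/2^12 = 0.806 mV.
(V_in − V_low)/LSB = (0.78703 − 0)/0.000805664 = 976.8712 → code 976 (floor).
V_rec = 0 + 976·0.000805664 = 0.78632813 V.
V_in − V_rec = 0.000701875 V = 0.702 mV.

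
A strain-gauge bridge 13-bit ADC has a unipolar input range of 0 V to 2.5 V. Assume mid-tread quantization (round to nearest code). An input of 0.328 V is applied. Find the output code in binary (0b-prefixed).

code 0b10000110011 (decimal 1075)

LSB = 2.5 V / 8192 = 305.18 µV.
(0.328 − 0) / 0.000305176 = 1074.790 LSBs.
round(1074.790) = 1075.
In binary (0b-prefixed): 0b10000110011.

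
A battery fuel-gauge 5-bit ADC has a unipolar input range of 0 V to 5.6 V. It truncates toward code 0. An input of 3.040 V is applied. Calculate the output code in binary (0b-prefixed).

Full-scale span = 5.6 V; LSB = 5.6/2^5 = 175.000 mV.
Input sits at 17.371 steps above V_low.
⌊·⌋(17.371) = 17.
In binary (0b-prefixed): 0b10001.

code 0b10001 (decimal 17)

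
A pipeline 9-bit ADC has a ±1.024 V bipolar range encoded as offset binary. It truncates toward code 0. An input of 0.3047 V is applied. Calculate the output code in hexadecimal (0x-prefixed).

Full-scale span = 2.048 V; LSB = 2.048/2^9 = 4.000 mV.
(0.3047 − (−1.024)) / 0.004 = 332.175 LSBs.
⌊·⌋(332.175) = 332.
In hexadecimal (0x-prefixed): 0x14C.

code 0x14C (decimal 332)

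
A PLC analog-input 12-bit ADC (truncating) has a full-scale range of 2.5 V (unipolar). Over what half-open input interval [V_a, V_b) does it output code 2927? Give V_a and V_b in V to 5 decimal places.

[1.78650 V, 1.78711 V)

LSB = 2.5/2^12 = 0.610 mV.
V_a = V_low + 2927·LSB = 1.7865 V; V_b = V_low + 2928·LSB = 1.78711 V.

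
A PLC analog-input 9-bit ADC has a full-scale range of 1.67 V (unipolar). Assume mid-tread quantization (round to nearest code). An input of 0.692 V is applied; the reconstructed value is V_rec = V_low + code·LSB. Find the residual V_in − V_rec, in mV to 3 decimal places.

0.516 mV

Step size: 1.67 V ÷ 2^9 = 3.262 mV.
(0.692 − 0)/0.00326172 = 212.1581; round gives code 212.
Reconstructed: 0.69148438 V.
Error = 0.692 − 0.69148438 = 0.000515625 V = 0.516 mV.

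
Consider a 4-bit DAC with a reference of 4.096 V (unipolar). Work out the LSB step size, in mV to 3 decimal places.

256.000 mV

Full-scale span = 4.096 V.
LSB = 4.096 / 2^4 = 4.096 / 16 = 0.256 V = 256.000 mV.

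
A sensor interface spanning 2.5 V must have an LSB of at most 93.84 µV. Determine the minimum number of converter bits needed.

Number of steps required ≥ 2.5 V / 93.84 µV = 26641.09.
Need 2^N ≥ 26641.09; 2^14 = 16384, 2^15 = 32768.
Minimum N = 15.

15 bits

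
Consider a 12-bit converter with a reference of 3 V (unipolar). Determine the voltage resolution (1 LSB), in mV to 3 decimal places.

Full-scale span = 3 V.
LSB = 3 / 2^12 = 3 / 4096 = 0.000732422 V = 0.732 mV.

0.732 mV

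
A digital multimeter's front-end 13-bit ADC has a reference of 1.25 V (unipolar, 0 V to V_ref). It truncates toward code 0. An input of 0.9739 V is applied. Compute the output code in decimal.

With 8192 levels over 1.25 V, one step is 152.59 µV.
Input sits at 6382.551 steps above V_low.
⌊·⌋(6382.551) = 6382.

code 6382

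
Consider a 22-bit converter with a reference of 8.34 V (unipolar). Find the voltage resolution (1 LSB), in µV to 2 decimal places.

Full-scale span = 8.34 V.
LSB = 8.34 / 2^22 = 8.34 / 4194304 = 1.98841e-06 V = 1.99 µV.

1.99 µV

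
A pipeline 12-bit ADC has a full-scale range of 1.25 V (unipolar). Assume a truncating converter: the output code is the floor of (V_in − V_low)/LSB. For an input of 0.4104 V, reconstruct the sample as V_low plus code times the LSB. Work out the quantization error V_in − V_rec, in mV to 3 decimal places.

One LSB is 1.25 V / 4096 = 305.18 µV.
(V_in − V_low)/LSB = (0.4104 − 0)/0.000305176 = 1344.7987 → code 1344 (floor).
Code 1344 maps back to 0 + 1344×0.000305176 V = 0.41015625 V.
Difference: 0.00024375 V → 0.244 mV.

0.244 mV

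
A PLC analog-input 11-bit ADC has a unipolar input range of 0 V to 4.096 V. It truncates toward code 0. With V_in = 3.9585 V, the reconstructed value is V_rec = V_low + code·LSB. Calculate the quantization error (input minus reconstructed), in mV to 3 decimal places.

0.500 mV

One LSB is 4.096 V / 2048 = 2.000 mV.
(V_in − V_low)/LSB = (3.9585 − 0)/0.002 = 1979.2500 → code 1979 (floor).
Reconstructed: 3.958 V.
Difference: 0.0005 V → 0.500 mV.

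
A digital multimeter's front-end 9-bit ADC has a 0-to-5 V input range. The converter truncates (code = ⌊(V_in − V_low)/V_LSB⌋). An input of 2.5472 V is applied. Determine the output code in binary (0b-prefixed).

With 512 levels over 5 V, one step is 9.766 mV.
(2.5472 − 0) / 0.00976562 = 260.833 LSBs.
⌊·⌋(260.833) = 260.
In binary (0b-prefixed): 0b100000100.

code 0b100000100 (decimal 260)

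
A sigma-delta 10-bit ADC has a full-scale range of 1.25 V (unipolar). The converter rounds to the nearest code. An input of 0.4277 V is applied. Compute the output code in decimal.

Full-scale span = 1.25 V; LSB = 1.25/2^10 = 1.221 mV.
(V_in − V_low)/LSB = (0.4277 − 0) / 0.0012207 = 350.372.
Round → code 350.

code 350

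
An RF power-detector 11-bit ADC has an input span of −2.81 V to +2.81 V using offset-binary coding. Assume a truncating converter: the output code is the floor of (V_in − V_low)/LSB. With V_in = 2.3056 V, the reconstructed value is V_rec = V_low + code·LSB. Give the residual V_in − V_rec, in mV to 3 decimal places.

0.522 mV

One LSB is 5.62 V / 2048 = 2.744 mV.
Scaled input = 1864.1902 LSBs, so code = 1864.
Code 1864 maps back to (−2.81) + 1864×0.00274414 V = 2.3050781 V.
Difference: 0.000521875 V → 0.522 mV.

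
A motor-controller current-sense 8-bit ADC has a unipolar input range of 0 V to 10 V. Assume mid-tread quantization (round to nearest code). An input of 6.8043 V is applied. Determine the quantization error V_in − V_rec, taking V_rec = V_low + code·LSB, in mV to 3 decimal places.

7.425 mV

Step size: 10 V ÷ 2^8 = 39.062 mV.
(6.8043 − 0)/0.0390625 = 174.1901; round gives code 174.
Code 174 maps back to 0 + 174×0.0390625 V = 6.796875 V.
Error = 6.8043 − 6.796875 = 0.007425 V = 7.425 mV.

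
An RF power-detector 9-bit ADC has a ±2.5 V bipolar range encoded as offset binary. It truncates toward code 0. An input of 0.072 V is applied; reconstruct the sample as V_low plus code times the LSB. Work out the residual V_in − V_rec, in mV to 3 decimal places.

One LSB is 5 V / 512 = 9.766 mV.
(V_in − V_low)/LSB = (0.072 − (−2.5))/0.00976562 = 263.3728 → code 263 (floor).
Reconstructed: 0.068359375 V.
Difference: 0.00364063 V → 3.641 mV.

3.641 mV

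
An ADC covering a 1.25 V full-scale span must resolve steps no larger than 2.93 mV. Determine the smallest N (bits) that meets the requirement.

Number of steps required ≥ 1.25 V / 2.93 mV = 426.62.
Need 2^N ≥ 426.62; 2^8 = 256, 2^9 = 512.
Minimum N = 9.

9 bits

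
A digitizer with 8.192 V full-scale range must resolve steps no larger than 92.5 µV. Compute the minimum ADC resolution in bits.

Number of steps required ≥ 8.192 V / 92.5 µV = 88562.16.
Need 2^N ≥ 88562.16; 2^16 = 65536, 2^17 = 131072.
Minimum N = 17.

17 bits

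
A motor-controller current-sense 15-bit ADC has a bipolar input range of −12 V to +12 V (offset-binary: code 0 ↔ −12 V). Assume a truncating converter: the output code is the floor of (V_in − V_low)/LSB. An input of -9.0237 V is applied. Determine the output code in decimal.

LSB = 24 V / 32768 = 0.732 mV.
Input sits at 4063.642 steps above V_low.
Floor → code 4063.

code 4063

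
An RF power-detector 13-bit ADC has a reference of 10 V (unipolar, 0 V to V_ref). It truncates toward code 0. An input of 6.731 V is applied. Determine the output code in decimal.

code 5514

With 8192 levels over 10 V, one step is 1.221 mV.
(V_in − V_low)/LSB = (6.731 − 0) / 0.0012207 = 5514.035.
⌊·⌋(5514.035) = 5514.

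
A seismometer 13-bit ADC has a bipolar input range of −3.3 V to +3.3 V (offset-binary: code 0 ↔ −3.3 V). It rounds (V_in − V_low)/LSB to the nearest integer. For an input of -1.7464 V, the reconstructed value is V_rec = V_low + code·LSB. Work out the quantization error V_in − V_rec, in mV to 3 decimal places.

0.280 mV

LSB = 6.6/2^13 = 0.806 mV.
(V_in − V_low)/LSB = (-1.7464 − (−3.3))/0.000805664 = 1928.3472 → code 1928 (round).
V_rec = (−3.3) + 1928·0.000805664 = -1.7466797 V.
V_in − V_rec = 0.000279687 V = 0.280 mV.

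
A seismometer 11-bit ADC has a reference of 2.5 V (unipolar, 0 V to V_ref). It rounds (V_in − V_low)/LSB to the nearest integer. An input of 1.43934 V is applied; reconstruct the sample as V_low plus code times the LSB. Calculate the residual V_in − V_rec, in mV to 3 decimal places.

One LSB is 2.5 V / 2048 = 1.221 mV.
(V_in − V_low)/LSB = (1.43934 − 0)/0.0012207 = 1179.1073 → code 1179 (round).
Reconstructed: 1.439209 V.
V_in − V_rec = 0.000131016 V = 0.131 mV.

0.131 mV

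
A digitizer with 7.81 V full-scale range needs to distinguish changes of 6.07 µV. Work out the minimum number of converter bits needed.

21 bits

Number of steps required ≥ 7.81 V / 6.07 µV = 1286655.68.
Need 2^N ≥ 1286655.68; 2^20 = 1048576, 2^21 = 2097152.
Minimum N = 21.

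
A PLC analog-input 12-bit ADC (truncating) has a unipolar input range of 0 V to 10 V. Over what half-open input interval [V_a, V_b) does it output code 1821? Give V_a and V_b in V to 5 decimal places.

LSB = 10/2^12 = 2.441 mV.
V_a = V_low + 1821·LSB = 4.4458 V; V_b = V_low + 1822·LSB = 4.44824 V.

[4.44580 V, 4.44824 V)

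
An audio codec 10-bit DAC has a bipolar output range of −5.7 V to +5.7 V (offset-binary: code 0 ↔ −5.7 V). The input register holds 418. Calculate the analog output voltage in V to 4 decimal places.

LSB = 11.4 V / 2^10 = 11.133 mV.
V_out = (−5.7) + 418 × 0.0111328 V = -1.04648 V.

-1.0465 V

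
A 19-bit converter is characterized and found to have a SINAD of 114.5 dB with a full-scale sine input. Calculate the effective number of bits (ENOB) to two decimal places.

ENOB = (SINAD − 1.76) / 6.02 = (114.5 − 1.76)/6.02 = 18.728.

18.73 bits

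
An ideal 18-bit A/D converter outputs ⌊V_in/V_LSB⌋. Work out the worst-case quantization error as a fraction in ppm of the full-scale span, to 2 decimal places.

3.81 ppm

Truncating → worst-case error = 1 LSB = V_FS/2^18, so 1e+06/262144 = 3.8147 ppm of full scale.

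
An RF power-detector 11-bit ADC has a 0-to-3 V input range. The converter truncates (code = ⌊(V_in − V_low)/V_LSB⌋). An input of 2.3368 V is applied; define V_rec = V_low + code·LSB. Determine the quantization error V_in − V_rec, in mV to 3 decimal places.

Step size: 3 V ÷ 2^11 = 1.465 mV.
Scaled input = 1595.2555 LSBs, so code = 1595.
Reconstructed: 2.3364258 V.
Error = 2.3368 − 2.3364258 = 0.000374219 V = 0.374 mV.

0.374 mV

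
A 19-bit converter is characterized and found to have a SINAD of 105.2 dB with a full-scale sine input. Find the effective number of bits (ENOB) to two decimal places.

ENOB = (SINAD − 1.76) / 6.02 = (105.2 − 1.76)/6.02 = 17.183.

17.18 bits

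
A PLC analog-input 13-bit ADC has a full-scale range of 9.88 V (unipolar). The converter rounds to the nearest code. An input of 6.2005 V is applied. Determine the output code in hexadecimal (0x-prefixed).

code 0x1415 (decimal 5141)

Full-scale span = 9.88 V; LSB = 9.88/2^13 = 1.206 mV.
(V_in − V_low)/LSB = (6.2005 − 0) / 0.00120605 = 5141.143.
Round → code 5141.
In hexadecimal (0x-prefixed): 0x1415.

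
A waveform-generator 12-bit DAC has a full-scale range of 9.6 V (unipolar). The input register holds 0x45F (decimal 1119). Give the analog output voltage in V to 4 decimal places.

2.6227 V

LSB = 9.6 V / 2^12 = 2.344 mV.
Code 0x45F = 1119 decimal.
V_out = 0 + 1119 × 0.00234375 V = 2.62266 V.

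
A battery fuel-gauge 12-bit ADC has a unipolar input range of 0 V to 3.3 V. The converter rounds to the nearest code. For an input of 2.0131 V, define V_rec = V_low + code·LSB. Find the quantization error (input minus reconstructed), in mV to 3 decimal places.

-0.254 mV

One LSB is 3.3 V / 4096 = 0.806 mV.
(V_in − V_low)/LSB = (2.0131 − 0)/0.000805664 = 2498.6841 → code 2499 (round).
Reconstructed: 2.0133545 V.
Error = 2.0131 − 2.0133545 = -0.000254492 V = -0.254 mV.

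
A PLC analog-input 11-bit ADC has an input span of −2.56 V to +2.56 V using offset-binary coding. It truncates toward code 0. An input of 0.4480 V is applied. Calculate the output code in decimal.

With 2048 levels over 5.12 V, one step is 2.500 mV.
(0.4480 − (−2.56)) / 0.0025 = 1203.200 LSBs.
So the output code is 1203.

code 1203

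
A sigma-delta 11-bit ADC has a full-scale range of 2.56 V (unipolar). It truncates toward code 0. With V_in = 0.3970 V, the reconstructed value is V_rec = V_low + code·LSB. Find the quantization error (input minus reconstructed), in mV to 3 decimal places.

0.750 mV

LSB = 2.56/2^11 = 1.250 mV.
Scaled input = 317.6000 LSBs, so code = 317.
Reconstructed: 0.39625 V.
Difference: 0.00075 V → 0.750 mV.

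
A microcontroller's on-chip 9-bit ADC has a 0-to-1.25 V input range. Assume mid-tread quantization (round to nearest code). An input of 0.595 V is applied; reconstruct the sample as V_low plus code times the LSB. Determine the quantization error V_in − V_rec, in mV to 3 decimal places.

-0.703 mV

LSB = 1.25/2^9 = 2.441 mV.
(0.595 − 0)/0.00244141 = 243.7120; round gives code 244.
Reconstructed: 0.59570312 V.
V_in − V_rec = -0.000703125 V = -0.703 mV.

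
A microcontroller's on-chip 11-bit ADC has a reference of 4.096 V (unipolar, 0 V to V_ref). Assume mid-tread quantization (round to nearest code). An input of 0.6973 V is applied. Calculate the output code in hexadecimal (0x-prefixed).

Full-scale span = 4.096 V; LSB = 4.096/2^11 = 2.000 mV.
Input sits at 348.650 steps above V_low.
Round → code 349.
In hexadecimal (0x-prefixed): 0x15D.

code 0x15D (decimal 349)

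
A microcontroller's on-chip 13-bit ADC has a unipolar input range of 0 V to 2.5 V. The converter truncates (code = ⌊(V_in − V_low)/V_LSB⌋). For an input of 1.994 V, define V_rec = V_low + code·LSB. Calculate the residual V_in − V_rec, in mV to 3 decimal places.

LSB = 2.5/2^13 = 305.18 µV.
(V_in − V_low)/LSB = (1.994 − 0)/0.000305176 = 6533.9392 → code 6533 (floor).
V_rec = 0 + 6533·0.000305176 = 1.9937134 V.
Difference: 0.000286621 V → 0.287 mV.

0.287 mV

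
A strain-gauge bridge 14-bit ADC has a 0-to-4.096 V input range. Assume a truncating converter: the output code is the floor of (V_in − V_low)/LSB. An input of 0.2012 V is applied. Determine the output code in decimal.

code 804

LSB = 4.096 V / 16384 = 250.00 µV.
Input sits at 804.800 steps above V_low.
So the output code is 804.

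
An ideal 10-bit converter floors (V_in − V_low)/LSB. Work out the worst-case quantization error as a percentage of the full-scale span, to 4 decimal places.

Truncating → worst-case error = 1 LSB = V_FS/2^10, so 100/1024 = 0.0976562 % of full scale.

0.0977 %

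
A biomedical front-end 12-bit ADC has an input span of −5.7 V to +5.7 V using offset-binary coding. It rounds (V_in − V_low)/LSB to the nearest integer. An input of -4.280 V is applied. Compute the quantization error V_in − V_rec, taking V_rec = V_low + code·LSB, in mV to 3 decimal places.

0.566 mV

LSB = 11.4/2^12 = 2.783 mV.
(V_in − V_low)/LSB = (-4.280 − (−5.7))/0.0027832 = 510.2035 → code 510 (round).
V_rec = (−5.7) + 510·0.0027832 = -4.2805664 V.
V_in − V_rec = 0.000566406 V = 0.566 mV.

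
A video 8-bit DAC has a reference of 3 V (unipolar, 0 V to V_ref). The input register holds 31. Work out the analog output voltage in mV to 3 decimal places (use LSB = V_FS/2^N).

LSB = 3 V / 2^8 = 11.719 mV.
V_out = 0 + 31 × 0.0117188 V = 0.363281 V.
= 363.281 mV.

363.281 mV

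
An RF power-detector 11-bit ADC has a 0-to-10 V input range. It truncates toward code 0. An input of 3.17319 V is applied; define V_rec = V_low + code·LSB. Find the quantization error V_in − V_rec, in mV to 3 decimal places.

4.245 mV

One LSB is 10 V / 2048 = 4.883 mV.
(3.17319 − 0)/0.00488281 = 649.8693; ⌊·⌋ gives code 649.
Reconstructed: 3.1689453 V.
V_in − V_rec = 0.00424469 V = 4.245 mV.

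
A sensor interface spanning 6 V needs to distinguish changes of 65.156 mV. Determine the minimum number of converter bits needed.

Number of steps required ≥ 6 V / 65.156 mV = 92.09.
Need 2^N ≥ 92.09; 2^6 = 64, 2^7 = 128.
Minimum N = 7.

7 bits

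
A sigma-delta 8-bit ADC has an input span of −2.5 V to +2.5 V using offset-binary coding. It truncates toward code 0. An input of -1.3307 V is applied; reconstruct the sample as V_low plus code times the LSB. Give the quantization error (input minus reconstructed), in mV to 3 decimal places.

LSB = 5/2^8 = 19.531 mV.
Scaled input = 59.8682 LSBs, so code = 59.
Reconstructed: -1.3476562 V.
Error = -1.3307 − (−1.3476562) = 0.0169562 V = 16.956 mV.

16.956 mV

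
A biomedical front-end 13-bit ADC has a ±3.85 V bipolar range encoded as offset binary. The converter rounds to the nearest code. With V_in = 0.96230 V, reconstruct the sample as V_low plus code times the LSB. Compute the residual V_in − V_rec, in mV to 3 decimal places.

Step size: 7.7 V ÷ 2^13 = 0.940 mV.
(V_in − V_low)/LSB = (0.96230 − (−3.85))/0.000939941 = 5119.7872 → code 5120 (round).
V_rec = (−3.85) + 5120·0.000939941 = 0.9625 V.
Difference: -0.0002 V → -0.200 mV.

-0.200 mV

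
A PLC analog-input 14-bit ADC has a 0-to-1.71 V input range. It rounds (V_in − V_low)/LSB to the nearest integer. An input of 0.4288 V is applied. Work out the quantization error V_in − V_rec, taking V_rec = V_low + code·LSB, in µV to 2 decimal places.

LSB = 1.71/2^14 = 104.37 µV.
Scaled input = 4108.4557 LSBs, so code = 4108.
V_rec = 0 + 4108·0.00010437 = 0.42875244 V.
Difference: 4.75586e-05 V → 47.56 µV.

47.56 µV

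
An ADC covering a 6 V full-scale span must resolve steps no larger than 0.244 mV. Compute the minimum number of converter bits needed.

Number of steps required ≥ 6 V / 0.244 mV = 24590.16.
Need 2^N ≥ 24590.16; 2^14 = 16384, 2^15 = 32768.
Minimum N = 15.

15 bits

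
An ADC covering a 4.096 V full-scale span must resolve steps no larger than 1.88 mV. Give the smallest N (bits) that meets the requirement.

Number of steps required ≥ 4.096 V / 1.88 mV = 2178.72.
Need 2^N ≥ 2178.72; 2^11 = 2048, 2^12 = 4096.
Minimum N = 12.

12 bits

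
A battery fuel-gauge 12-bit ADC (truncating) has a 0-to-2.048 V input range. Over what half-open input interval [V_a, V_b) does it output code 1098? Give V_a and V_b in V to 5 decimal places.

LSB = 2.048/2^12 = 0.500 mV.
V_a = V_low + 1098·LSB = 0.549 V; V_b = V_low + 1099·LSB = 0.5495 V.

[0.54900 V, 0.54950 V)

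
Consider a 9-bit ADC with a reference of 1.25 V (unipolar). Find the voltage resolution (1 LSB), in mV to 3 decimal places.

2.441 mV

Full-scale span = 1.25 V.
LSB = 1.25 / 2^9 = 1.25 / 512 = 0.00244141 V = 2.441 mV.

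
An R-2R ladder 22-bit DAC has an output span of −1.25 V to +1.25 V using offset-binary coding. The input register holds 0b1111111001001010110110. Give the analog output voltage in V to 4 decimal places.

LSB = 2.5 V / 2^22 = 0.60 µV.
Code 0b1111111001001010110110 = 4166326 decimal.
V_out = (−1.25) + 4166326 × 5.96046e-07 V = 1.23332 V.

1.2333 V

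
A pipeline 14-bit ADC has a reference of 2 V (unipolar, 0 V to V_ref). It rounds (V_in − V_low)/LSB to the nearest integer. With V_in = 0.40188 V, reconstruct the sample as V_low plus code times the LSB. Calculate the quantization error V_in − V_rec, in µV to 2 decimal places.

24.53 µV

One LSB is 2 V / 16384 = 122.07 µV.
Scaled input = 3292.2010 LSBs, so code = 3292.
V_rec = 0 + 3292·0.00012207 = 0.40185547 V.
Difference: 2.45312e-05 V → 24.53 µV.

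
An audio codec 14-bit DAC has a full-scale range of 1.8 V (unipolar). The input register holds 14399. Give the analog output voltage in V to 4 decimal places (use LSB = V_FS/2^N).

1.5819 V

LSB = 1.8 V / 2^14 = 109.86 µV.
V_out = 0 + 14399 × 0.000109863 V = 1.58192 V.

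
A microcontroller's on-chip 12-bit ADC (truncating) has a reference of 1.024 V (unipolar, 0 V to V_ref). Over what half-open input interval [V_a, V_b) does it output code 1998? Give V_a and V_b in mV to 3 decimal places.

[499.500 mV, 499.750 mV)

LSB = 1.024/2^12 = 250.00 µV.
V_a = V_low + 1998·LSB = 0.4995 V; V_b = V_low + 1999·LSB = 0.49975 V.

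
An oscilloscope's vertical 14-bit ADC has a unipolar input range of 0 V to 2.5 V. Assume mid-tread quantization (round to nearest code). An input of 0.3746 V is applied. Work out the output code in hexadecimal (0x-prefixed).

With 16384 levels over 2.5 V, one step is 152.59 µV.
(0.3746 − 0) / 0.000152588 = 2454.979 LSBs.
round(2454.979) = 2455.
In hexadecimal (0x-prefixed): 0x997.

code 0x997 (decimal 2455)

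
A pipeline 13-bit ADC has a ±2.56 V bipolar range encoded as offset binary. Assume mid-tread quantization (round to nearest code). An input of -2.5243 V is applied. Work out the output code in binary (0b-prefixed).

With 8192 levels over 5.12 V, one step is 0.625 mV.
(-2.5243 − (−2.56)) / 0.000625 = 57.120 LSBs.
Round → code 57.
In binary (0b-prefixed): 0b111001.

code 0b111001 (decimal 57)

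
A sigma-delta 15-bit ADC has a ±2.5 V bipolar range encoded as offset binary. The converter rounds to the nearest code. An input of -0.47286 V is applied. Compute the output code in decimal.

code 13285

With 32768 levels over 5 V, one step is 152.59 µV.
Input sits at 13285.065 steps above V_low.
Round → code 13285.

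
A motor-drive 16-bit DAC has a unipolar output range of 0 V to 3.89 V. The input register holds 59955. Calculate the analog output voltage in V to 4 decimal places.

LSB = 3.89 V / 2^16 = 59.36 µV.
V_out = 0 + 59955 × 5.93567e-05 V = 3.55873 V.

3.5587 V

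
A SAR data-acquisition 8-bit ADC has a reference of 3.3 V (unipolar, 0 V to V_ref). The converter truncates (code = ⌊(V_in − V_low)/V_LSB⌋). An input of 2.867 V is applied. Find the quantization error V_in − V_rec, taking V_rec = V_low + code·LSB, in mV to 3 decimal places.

One LSB is 3.3 V / 256 = 12.891 mV.
(V_in − V_low)/LSB = (2.867 − 0)/0.0128906 = 222.4097 → code 222 (floor).
V_rec = 0 + 222·0.0128906 = 2.8617188 V.
Difference: 0.00528125 V → 5.281 mV.

5.281 mV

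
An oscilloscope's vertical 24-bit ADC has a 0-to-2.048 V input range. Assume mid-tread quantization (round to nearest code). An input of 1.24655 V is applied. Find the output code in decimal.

code 10211738

Full-scale span = 2.048 V; LSB = 2.048/2^24 = 0.12 µV.
(1.24655 − 0) / 1.2207e-07 = 10211737.600 LSBs.
round(10211737.600) = 10211738.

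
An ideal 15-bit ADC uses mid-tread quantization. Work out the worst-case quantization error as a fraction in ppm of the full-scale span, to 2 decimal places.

15.26 ppm

Rounding → worst-case error = ½ LSB = V_FS/2^16, so 1e+06/65536 = 15.2588 ppm of full scale.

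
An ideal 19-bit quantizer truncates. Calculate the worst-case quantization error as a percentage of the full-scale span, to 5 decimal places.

0.00019 %

Truncating → worst-case error = 1 LSB = V_FS/2^19, so 100/524288 = 0.000190735 % of full scale.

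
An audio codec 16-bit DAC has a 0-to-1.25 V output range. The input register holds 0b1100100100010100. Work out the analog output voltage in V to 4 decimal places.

0.9818 V

LSB = 1.25 V / 2^16 = 19.07 µV.
Code 0b1100100100010100 = 51476 decimal.
V_out = 0 + 51476 × 1.90735e-05 V = 0.981827 V.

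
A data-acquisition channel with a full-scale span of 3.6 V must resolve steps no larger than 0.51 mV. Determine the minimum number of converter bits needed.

13 bits

Number of steps required ≥ 3.6 V / 0.51 mV = 7058.82.
Need 2^N ≥ 7058.82; 2^12 = 4096, 2^13 = 8192.
Minimum N = 13.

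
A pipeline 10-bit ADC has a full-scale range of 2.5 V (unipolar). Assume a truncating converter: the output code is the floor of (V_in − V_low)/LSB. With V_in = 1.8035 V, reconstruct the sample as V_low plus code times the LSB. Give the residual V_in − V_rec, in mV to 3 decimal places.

LSB = 2.5/2^10 = 2.441 mV.
Scaled input = 738.7136 LSBs, so code = 738.
Reconstructed: 1.8017578 V.
V_in − V_rec = 0.00174219 V = 1.742 mV.

1.742 mV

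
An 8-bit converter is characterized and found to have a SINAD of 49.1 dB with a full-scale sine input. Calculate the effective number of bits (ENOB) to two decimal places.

ENOB = (SINAD − 1.76) / 6.02 = (49.1 − 1.76)/6.02 = 7.864.

7.86 bits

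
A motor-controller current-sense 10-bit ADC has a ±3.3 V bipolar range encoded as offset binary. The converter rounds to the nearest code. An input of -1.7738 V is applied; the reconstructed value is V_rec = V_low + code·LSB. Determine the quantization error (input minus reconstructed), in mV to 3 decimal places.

One LSB is 6.6 V / 1024 = 6.445 mV.
(-1.7738 − (−3.3))/0.00644531 = 236.7922; round gives code 237.
Reconstructed: -1.7724609 V.
Difference: -0.00133906 V → -1.339 mV.

-1.339 mV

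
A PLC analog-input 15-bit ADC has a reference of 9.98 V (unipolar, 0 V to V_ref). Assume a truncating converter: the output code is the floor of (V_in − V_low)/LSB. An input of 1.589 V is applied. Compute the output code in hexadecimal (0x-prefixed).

With 32768 levels over 9.98 V, one step is 304.57 µV.
Input sits at 5217.270 steps above V_low.
⌊·⌋(5217.270) = 5217.
In hexadecimal (0x-prefixed): 0x1461.

code 0x1461 (decimal 5217)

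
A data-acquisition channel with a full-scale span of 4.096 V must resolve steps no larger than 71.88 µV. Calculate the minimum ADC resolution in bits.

Number of steps required ≥ 4.096 V / 71.88 µV = 56983.86.
Need 2^N ≥ 56983.86; 2^15 = 32768, 2^16 = 65536.
Minimum N = 16.

16 bits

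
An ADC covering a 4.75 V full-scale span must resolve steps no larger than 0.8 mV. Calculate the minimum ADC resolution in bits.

Number of steps required ≥ 4.75 V / 0.8 mV = 5937.50.
Need 2^N ≥ 5937.50; 2^12 = 4096, 2^13 = 8192.
Minimum N = 13.

13 bits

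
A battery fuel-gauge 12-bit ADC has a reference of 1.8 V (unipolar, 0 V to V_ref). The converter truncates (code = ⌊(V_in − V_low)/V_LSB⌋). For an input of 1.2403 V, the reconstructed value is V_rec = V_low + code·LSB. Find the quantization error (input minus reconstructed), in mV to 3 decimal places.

Step size: 1.8 V ÷ 2^12 = 439.45 µV.
Scaled input = 2822.3716 LSBs, so code = 2822.
Code 2822 maps back to 0 + 2822×0.000439453 V = 1.2401367 V.
Difference: 0.000163281 V → 0.163 mV.

0.163 mV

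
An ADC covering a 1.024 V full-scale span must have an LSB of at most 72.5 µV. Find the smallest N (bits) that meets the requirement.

14 bits

Number of steps required ≥ 1.024 V / 72.5 µV = 14124.14.
Need 2^N ≥ 14124.14; 2^13 = 8192, 2^14 = 16384.
Minimum N = 14.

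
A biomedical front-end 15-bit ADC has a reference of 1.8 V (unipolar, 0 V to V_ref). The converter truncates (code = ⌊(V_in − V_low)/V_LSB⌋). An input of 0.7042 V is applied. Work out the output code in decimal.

code 12819

Full-scale span = 1.8 V; LSB = 1.8/2^15 = 54.93 µV.
(V_in − V_low)/LSB = (0.7042 − 0) / 5.49316e-05 = 12819.570.
Floor → code 12819.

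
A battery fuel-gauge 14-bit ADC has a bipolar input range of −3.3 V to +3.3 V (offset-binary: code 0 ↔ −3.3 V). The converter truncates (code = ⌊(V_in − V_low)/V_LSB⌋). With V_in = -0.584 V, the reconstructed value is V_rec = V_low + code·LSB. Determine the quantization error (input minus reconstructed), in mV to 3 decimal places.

LSB = 6.6/2^14 = 402.83 µV.
Scaled input = 6742.2642 LSBs, so code = 6742.
Reconstructed: -0.58410645 V.
Error = -0.584 − (−0.58410645) = 0.000106445 V = 0.106 mV.

0.106 mV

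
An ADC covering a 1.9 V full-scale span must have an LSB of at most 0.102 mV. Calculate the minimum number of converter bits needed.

15 bits

Number of steps required ≥ 1.9 V / 0.102 mV = 18627.45.
Need 2^N ≥ 18627.45; 2^14 = 16384, 2^15 = 32768.
Minimum N = 15.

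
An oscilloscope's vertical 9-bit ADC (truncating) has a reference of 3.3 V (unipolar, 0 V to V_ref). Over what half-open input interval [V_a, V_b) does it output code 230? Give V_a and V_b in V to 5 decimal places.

[1.48242 V, 1.48887 V)

LSB = 3.3/2^9 = 6.445 mV.
V_a = V_low + 230·LSB = 1.48242 V; V_b = V_low + 231·LSB = 1.48887 V.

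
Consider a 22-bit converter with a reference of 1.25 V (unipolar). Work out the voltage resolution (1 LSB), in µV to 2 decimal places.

Full-scale span = 1.25 V.
LSB = 1.25 / 2^22 = 1.25 / 4194304 = 2.98023e-07 V = 0.30 µV.

0.30 µV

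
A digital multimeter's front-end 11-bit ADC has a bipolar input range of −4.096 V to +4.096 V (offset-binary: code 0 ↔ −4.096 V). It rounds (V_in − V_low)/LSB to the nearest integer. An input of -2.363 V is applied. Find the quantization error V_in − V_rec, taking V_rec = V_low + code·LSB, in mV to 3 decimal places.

1.000 mV

One LSB is 8.192 V / 2048 = 4.000 mV.
(V_in − V_low)/LSB = (-2.363 − (−4.096))/0.004 = 433.2500 → code 433 (round).
Reconstructed: -2.364 V.
Difference: 0.001 V → 1.000 mV.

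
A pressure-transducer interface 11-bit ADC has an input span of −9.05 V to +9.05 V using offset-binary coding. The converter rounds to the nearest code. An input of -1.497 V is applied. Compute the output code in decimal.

LSB = 18.1 V / 2048 = 8.838 mV.
(V_in − V_low)/LSB = (-1.497 − (−9.05)) / 0.00883789 = 854.616.
Round → code 855.

code 855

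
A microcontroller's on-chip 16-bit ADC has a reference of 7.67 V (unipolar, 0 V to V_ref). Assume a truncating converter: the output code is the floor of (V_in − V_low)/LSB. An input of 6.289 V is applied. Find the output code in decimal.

code 53736

LSB = 7.67 V / 65536 = 117.03 µV.
(6.289 − 0) / 0.000117035 = 53736.102 LSBs.
So the output code is 53736.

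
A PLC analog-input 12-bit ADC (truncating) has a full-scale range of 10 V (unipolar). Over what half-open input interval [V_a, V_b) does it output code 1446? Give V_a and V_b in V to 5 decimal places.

[3.53027 V, 3.53271 V)

LSB = 10/2^12 = 2.441 mV.
V_a = V_low + 1446·LSB = 3.53027 V; V_b = V_low + 1447·LSB = 3.53271 V.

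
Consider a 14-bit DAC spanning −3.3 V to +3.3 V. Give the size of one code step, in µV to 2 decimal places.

402.83 µV

Full-scale span = 6.6 V.
LSB = 6.6 / 2^14 = 6.6 / 16384 = 0.000402832 V = 402.83 µV.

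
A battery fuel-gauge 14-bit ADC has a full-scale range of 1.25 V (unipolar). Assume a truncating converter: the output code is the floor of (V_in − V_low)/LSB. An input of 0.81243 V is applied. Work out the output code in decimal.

LSB = 1.25 V / 16384 = 76.29 µV.
(0.81243 − 0) / 7.62939e-05 = 10648.682 LSBs.
Floor → code 10648.

code 10648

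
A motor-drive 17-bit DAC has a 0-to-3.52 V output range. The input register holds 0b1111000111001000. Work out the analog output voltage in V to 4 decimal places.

1.6622 V

LSB = 3.52 V / 2^17 = 26.86 µV.
Code 0b1111000111001000 = 61896 decimal.
V_out = 0 + 61896 × 2.68555e-05 V = 1.66225 V.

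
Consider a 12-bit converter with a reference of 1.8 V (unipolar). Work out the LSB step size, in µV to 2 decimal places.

439.45 µV

Full-scale span = 1.8 V.
LSB = 1.8 / 2^12 = 1.8 / 4096 = 0.000439453 V = 439.45 µV.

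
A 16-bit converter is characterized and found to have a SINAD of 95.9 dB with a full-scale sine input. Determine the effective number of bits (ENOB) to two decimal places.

15.64 bits

ENOB = (SINAD − 1.76) / 6.02 = (95.9 − 1.76)/6.02 = 15.638.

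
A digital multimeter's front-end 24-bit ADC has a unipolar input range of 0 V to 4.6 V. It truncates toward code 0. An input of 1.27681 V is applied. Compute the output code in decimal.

code 4656808

With 16777216 levels over 4.6 V, one step is 0.27 µV.
Input sits at 4656808.078 steps above V_low.
⌊·⌋(4656808.078) = 4656808.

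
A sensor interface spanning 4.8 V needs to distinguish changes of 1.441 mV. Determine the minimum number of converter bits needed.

Number of steps required ≥ 4.8 V / 1.441 mV = 3331.02.
Need 2^N ≥ 3331.02; 2^11 = 2048, 2^12 = 4096.
Minimum N = 12.

12 bits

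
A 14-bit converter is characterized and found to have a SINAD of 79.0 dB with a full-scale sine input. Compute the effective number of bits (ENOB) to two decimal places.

ENOB = (SINAD − 1.76) / 6.02 = (79.0 − 1.76)/6.02 = 12.831.

12.83 bits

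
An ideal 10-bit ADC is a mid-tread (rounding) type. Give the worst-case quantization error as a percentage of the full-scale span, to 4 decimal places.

Rounding → worst-case error = ½ LSB = V_FS/2^11, so 100/2048 = 0.0488281 % of full scale.

0.0488 %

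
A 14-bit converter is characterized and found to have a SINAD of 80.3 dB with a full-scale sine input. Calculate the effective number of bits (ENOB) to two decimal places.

ENOB = (SINAD − 1.76) / 6.02 = (80.3 − 1.76)/6.02 = 13.047.

13.05 bits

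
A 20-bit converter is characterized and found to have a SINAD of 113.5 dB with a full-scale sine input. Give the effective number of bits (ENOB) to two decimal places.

18.56 bits

ENOB = (SINAD − 1.76) / 6.02 = (113.5 − 1.76)/6.02 = 18.561.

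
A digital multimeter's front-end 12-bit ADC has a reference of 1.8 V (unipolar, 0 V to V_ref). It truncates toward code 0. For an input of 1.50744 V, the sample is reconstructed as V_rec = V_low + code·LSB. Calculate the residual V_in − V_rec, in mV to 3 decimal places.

Step size: 1.8 V ÷ 2^12 = 439.45 µV.
Scaled input = 3430.2635 LSBs, so code = 3430.
Code 3430 maps back to 0 + 3430×0.000439453 V = 1.5073242 V.
V_in − V_rec = 0.000115781 V = 0.116 mV.

0.116 mV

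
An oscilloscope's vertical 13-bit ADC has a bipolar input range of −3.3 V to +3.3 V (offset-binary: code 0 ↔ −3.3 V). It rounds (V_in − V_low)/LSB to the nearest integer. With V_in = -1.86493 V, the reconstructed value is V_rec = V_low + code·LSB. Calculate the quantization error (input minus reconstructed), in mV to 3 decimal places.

0.182 mV

LSB = 6.6/2^13 = 0.806 mV.
(-1.86493 − (−3.3))/0.000805664 = 1781.2263; round gives code 1781.
Reconstructed: -1.8651123 V.
Error = -1.86493 − (−1.8651123) = 0.000182305 V = 0.182 mV.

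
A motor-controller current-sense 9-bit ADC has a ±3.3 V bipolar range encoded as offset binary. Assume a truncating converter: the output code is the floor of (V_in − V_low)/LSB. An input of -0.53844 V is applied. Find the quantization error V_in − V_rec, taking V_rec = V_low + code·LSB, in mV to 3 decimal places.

Step size: 6.6 V ÷ 2^9 = 12.891 mV.
Scaled input = 214.2301 LSBs, so code = 214.
Reconstructed: -0.54140625 V.
Error = -0.53844 − (−0.54140625) = 0.00296625 V = 2.966 mV.

2.966 mV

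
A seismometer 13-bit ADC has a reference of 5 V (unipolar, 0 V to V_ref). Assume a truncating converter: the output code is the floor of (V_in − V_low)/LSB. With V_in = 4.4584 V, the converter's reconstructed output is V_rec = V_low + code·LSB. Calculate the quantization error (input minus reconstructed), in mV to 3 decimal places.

One LSB is 5 V / 8192 = 0.610 mV.
(V_in − V_low)/LSB = (4.4584 − 0)/0.000610352 = 7304.6426 → code 7304 (floor).
Code 7304 maps back to 0 + 7304×0.000610352 V = 4.4580078 V.
Error = 4.4584 − 4.4580078 = 0.000392188 V = 0.392 mV.

0.392 mV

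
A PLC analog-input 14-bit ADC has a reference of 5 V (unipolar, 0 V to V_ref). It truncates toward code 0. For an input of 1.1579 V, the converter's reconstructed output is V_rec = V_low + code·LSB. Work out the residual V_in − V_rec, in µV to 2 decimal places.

LSB = 5/2^14 = 305.18 µV.
Scaled input = 3794.2067 LSBs, so code = 3794.
Code 3794 maps back to 0 + 3794×0.000305176 V = 1.1578369 V.
V_in − V_rec = 6.30859e-05 V = 63.09 µV.

63.09 µV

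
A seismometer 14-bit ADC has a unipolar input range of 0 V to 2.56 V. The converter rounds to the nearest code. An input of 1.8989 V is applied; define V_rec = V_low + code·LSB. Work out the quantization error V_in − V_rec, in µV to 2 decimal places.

-6.25 µV

LSB = 2.56/2^14 = 156.25 µV.
(V_in − V_low)/LSB = (1.8989 − 0)/0.00015625 = 12152.9600 → code 12153 (round).
Reconstructed: 1.8989063 V.
Error = 1.8989 − 1.8989063 = -6.25e-06 V = -6.25 µV.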